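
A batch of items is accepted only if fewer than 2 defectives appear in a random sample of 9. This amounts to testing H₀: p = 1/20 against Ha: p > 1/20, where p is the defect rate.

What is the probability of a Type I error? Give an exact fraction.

9115058713/128000000000

Under H₀, K ~ Binomial(9, 1/20); the Type I error rate is P(K ≥ 2).
Computing the lower-tail complement: 1 − 118884941287/128000000000 = 9115058713/128000000000.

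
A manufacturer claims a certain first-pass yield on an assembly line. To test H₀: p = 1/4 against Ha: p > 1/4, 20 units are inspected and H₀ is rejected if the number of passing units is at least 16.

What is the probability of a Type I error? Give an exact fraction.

Under H₀, X ~ Binomial(20, 1/4), and α = P(X ≥ 16).
Adding the binomial terms for j = 16 through 20 with p = 1/4 yields 106249/274877906944.

106249/274877906944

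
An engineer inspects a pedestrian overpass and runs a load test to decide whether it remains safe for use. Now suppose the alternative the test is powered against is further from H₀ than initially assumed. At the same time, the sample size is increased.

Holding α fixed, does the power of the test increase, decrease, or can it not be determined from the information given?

The further the true parameter sits from the null value, the more of the Ha sampling distribution falls in the rejection region. More data shrinks sampling variability; the test statistic under Ha concentrates further from the null value, making rejection more likely. Both changes push β in the same direction.
Since power = 1 − β and β decreases, power increases.

It increases.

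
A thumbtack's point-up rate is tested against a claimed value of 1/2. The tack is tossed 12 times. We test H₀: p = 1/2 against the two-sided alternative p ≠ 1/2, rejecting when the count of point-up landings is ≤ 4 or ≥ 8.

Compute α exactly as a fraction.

α = P(X ≤ 4 or X ≥ 8 | p = 1/2), X ~ Binomial(12, 1/2).
Each tail has probability (1 + 12 + 66 + 220 + 495)/4096; doubling gives α = 1588/4096 = 397/1024.

397/1024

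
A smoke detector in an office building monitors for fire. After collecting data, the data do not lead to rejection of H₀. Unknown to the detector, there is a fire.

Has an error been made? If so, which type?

Type II error

The conventional null hypothesis here is that there is no fire.
H₀ was not rejected, but H₀ is actually false.
Failing to reject a false null hypothesis is a Type II error (false negative).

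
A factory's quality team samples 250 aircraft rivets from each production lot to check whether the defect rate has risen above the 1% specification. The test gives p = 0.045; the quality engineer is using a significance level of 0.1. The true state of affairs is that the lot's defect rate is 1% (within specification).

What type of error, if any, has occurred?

Type I error

The conventional null hypothesis is that the lot's defect rate is 1% (within specification).
Since p = 0.045 < α = 0.1, H₀ is rejected.
H₀ is true (actually the lot's defect rate is 1% (within specification)).
Rejecting a true H₀ is a Type I error.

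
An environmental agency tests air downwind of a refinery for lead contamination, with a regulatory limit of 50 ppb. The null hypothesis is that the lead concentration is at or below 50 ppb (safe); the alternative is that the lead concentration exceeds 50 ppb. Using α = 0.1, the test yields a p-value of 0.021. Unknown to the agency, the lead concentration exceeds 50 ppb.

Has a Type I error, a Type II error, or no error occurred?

Since p = 0.021 < α = 0.1, H₀ is rejected.
H₀ is false (actually the lead concentration exceeds 50 ppb).
The decision matches the true state — no error.

No error — this is a correct decision.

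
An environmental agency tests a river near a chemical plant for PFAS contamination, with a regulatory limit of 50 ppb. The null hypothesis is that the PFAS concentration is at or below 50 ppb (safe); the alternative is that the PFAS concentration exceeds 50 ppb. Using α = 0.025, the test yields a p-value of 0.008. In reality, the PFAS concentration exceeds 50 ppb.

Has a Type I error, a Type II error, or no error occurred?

Since p = 0.008 < α = 0.025, H₀ is rejected.
H₀ is false (actually the PFAS concentration exceeds 50 ppb).
The decision matches the true state — no error.

Neither — the decision is correct.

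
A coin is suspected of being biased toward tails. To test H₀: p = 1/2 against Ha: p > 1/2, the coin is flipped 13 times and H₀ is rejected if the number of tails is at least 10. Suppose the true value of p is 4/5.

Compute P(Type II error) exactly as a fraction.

A Type II error is failing to reject when Ha holds: with p = 4/5, β = P(K ≤ 9).
Summing C(13,j)·(4/5)^j·(1/5)^{13-j} for j = 0..9 gives 61688401/244140625.

61688401/244140625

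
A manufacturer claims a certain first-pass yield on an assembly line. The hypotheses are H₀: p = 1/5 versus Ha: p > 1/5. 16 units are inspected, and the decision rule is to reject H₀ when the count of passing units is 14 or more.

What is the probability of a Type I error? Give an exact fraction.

The Type I error probability is α = P(S ≥ 14) computed under H₀, where S ~ Binomial(16, 1/5).
Summing C(16,j)(1/5)^j(4/5)^{16−j} for j = 14,…,16 gives 397/30517578125.

397/30517578125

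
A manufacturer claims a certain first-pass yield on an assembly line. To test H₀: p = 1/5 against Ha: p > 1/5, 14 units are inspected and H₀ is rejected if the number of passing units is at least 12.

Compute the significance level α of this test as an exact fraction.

Under H₀, S ~ Binomial(14, 1/5), and α = P(S ≥ 12).
Adding the binomial terms for j = 12 through 14 with p = 1/5 yields 1513/6103515625.

1513/6103515625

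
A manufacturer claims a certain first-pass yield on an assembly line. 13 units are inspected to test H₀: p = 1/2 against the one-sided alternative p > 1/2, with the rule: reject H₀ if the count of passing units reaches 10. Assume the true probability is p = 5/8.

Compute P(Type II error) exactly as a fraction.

β = P(fail to reject H₀ | Ha true) = P(K ≤ 9 | p = 5/8), K ~ Binomial(13, 5/8).
Adding the binomial probabilities P(K=0)+…+P(K=9) at p = 5/8 gives 107331531597/137438953472.

107331531597/137438953472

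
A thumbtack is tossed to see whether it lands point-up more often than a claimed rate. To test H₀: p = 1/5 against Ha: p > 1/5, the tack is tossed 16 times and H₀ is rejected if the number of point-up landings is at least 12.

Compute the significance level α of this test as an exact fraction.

Under H₀, X ~ Binomial(16, 1/5), and α = P(X ≥ 12).
Summing C(16,j)(1/5)^j(4/5)^{16−j} for j = 12,…,16 gives 100749/30517578125.

100749/30517578125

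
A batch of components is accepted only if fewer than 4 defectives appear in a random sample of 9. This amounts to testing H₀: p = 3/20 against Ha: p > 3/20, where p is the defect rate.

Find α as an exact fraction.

4343234013/128000000000

α = P(reject H₀ | H₀ true) = P(S ≥ 4 | p = 3/20), S ~ Binomial(9, 3/20).
Via the complement, α = 1 − Σ_{j=0}^{3} C(9,j)(3/20)^j(17/20)^{9-j} = 4343234013/128000000000.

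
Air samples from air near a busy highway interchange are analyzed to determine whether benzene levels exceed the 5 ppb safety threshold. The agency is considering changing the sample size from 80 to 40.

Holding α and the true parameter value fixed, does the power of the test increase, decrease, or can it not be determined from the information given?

It decreases.

With less data the test statistic is noisier; under Ha, more outcomes land inside the acceptance region.
Since power = 1 − β and β increases, power decreases.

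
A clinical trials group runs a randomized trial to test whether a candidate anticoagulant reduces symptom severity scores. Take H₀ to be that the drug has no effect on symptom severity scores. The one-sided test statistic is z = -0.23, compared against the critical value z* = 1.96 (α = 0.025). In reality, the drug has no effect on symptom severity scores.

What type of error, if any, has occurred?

Since z = -0.23 ≤ z* = 1.96, H₀ is not rejected.
H₀ is true (actually the drug has no effect on symptom severity scores).
The decision matches the true state — no error.

No error (correct decision).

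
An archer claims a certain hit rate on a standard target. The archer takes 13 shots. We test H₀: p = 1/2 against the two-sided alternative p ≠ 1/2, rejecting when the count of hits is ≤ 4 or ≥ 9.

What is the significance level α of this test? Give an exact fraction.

1093/4096

Under H₀, S ~ Binomial(13, 1/2); α is the probability of landing in either tail, P(S ≤ 4) + P(S ≥ 9).
The two tails are symmetric, so α = 2·(1 + 13 + 78 + 286 + 715)/2^13 = 2186/8192 = 1093/4096.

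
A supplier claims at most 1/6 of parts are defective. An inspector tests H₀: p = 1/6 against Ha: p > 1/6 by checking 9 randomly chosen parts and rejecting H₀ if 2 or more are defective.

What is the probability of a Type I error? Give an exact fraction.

2304473/5038848

Under H₀, K ~ Binomial(9, 1/6); the Type I error rate is P(K ≥ 2).
α = 1 − P(K ≤ 1) = 1 − 2734375/5038848 = 2304473/5038848.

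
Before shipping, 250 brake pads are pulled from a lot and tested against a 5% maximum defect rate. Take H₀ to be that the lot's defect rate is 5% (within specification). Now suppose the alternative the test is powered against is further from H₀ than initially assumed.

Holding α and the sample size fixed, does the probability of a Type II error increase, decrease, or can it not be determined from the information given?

It decreases.

The further the true parameter sits from the null value, the more of the Ha sampling distribution falls in the rejection region.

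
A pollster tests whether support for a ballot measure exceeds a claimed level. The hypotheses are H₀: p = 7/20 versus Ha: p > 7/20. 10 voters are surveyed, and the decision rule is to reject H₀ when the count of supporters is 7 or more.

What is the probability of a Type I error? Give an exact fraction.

α = P(reject H₀ | H₀ true) = P(K ≥ 7 | p = 7/20), with K ~ Binomial(10, 7/20).
Adding the binomial terms for j = 7 through 10 with p = 7/20 yields 66622158071/2560000000000.

66622158071/2560000000000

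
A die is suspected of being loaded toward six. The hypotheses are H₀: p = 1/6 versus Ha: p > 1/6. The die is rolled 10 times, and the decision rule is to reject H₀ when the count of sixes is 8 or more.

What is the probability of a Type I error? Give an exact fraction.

49/2519424

Under H₀, S ~ Binomial(10, 1/6), and α = P(S ≥ 8).
P(S ≥ 8) = Σ_{j=8}^{10} C(10,j)·(1/6)^j·(5/6)^{10-j} = 49/2519424.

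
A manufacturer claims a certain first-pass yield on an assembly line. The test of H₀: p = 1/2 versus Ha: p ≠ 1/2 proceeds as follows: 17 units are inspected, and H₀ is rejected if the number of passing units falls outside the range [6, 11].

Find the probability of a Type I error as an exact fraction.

Under H₀, K ~ Binomial(17, 1/2); α is the probability of landing in either tail, P(K ≤ 5) + P(K ≥ 12).
By symmetry, α = 2·P(K ≤ 5) = 2·(1 + 17 + 136 + 680 + 2380 + 6188)/131072 = 18804/131072 = 4701/32768.

4701/32768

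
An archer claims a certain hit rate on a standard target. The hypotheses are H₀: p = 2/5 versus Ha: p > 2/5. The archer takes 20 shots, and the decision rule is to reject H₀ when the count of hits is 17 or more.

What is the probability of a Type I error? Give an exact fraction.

4515168256/95367431640625

Under H₀, Y ~ Binomial(20, 2/5), and α = P(Y ≥ 17).
Summing C(20,j)(2/5)^j(3/5)^{20−j} for j = 17,…,20 gives 4515168256/95367431640625.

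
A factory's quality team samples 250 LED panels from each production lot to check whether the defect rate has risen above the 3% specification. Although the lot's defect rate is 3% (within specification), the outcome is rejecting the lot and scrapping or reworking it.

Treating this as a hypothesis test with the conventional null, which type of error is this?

The null hypothesis here is that the lot's defect rate is 3% (within specification).
'Rejecting the lot and scrapping or reworking it' corresponds to rejecting H₀.
H₀ was rejected but H₀ is true — a Type I error (false positive).

Type I error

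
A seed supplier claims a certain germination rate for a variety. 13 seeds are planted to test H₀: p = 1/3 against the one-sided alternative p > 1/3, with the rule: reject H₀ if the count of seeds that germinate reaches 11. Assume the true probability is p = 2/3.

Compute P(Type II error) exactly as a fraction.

50857/59049

Under the alternative p = 2/3, K ~ Binomial(13, 2/3); β is the probability the test does not reject, P(K < 11).
Equivalently, β = 1 − P(K ≥ 11) = 50857/59049.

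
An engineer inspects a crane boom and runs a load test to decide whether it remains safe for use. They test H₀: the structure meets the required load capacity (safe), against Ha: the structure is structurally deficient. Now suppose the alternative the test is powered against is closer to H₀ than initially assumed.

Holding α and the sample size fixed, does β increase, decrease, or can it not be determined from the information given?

A smaller departure from H₀ means the test statistic under Ha is distributed closer to where it would be under H₀; rejection becomes less likely.

It increases.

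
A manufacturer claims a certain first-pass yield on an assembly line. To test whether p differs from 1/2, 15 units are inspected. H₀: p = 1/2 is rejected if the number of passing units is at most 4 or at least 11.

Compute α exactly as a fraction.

1941/16384

The significance level is the null-hypothesis probability of the rejection region {≤4} ∪ {≥11}.
Each tail has probability (1 + 15 + 105 + 455 + 1365)/32768; doubling gives α = 3882/32768 = 1941/16384.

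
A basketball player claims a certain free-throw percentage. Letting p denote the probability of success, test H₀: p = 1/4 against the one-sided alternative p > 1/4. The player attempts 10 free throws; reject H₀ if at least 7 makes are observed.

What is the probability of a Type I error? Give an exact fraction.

The Type I error probability is α = P(K ≥ 7) computed under H₀, where K ~ Binomial(10, 1/4).
Summing C(10,j)(1/4)^j(3/4)^{10−j} for j = 7,…,10 gives 919/262144.

919/262144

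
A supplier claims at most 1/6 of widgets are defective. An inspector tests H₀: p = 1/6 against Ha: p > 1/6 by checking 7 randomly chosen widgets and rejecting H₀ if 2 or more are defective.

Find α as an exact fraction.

The significance level is the probability, assuming p = 1/6, of seeing 2 or more defectives in 7 draws.
Computing the lower-tail complement: 1 − 15625/23328 = 7703/23328.

7703/23328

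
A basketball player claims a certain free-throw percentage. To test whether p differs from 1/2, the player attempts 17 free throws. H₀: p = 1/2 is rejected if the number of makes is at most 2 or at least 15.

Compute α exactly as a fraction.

α = P(Y ≤ 2 or Y ≥ 15 | p = 1/2), Y ~ Binomial(17, 1/2).
By symmetry, α = 2·P(Y ≤ 2) = 2·(1 + 17 + 136)/131072 = 308/131072 = 77/32768.

77/32768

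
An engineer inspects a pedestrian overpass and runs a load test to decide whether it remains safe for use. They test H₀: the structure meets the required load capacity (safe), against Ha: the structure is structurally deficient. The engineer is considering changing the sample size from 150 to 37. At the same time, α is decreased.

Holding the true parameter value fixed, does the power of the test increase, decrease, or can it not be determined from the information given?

Reducing n widens both sampling distributions, so the test has less ability to distinguish Ha from H₀. Lowering α raises the bar for rejection; under Ha, the test now fails to reject on outcomes it previously would have rejected. Both changes push β in the same direction.
Since power = 1 − β and β increases, power decreases.

It decreases.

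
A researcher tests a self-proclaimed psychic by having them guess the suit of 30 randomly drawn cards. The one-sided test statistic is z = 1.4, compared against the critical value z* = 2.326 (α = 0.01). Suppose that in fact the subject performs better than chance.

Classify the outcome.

Type II error

The conventional null hypothesis is that the subject is guessing at random (p = 1/4).
Since z = 1.4 ≤ z* = 2.326, H₀ is not rejected.
H₀ is false (actually the subject performs better than chance).
Failing to reject a false H₀ is a Type II error.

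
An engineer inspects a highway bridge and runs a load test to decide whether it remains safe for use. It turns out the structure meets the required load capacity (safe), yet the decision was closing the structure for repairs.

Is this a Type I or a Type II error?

The null hypothesis here is that the structure meets the required load capacity (safe).
'Closing the structure for repairs' corresponds to rejecting H₀.
H₀ was rejected but H₀ is true — a Type I error (false positive).

Type I error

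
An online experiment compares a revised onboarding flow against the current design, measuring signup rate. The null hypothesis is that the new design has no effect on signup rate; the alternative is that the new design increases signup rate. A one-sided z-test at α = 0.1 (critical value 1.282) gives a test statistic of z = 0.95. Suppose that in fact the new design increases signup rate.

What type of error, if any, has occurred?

Since z = 0.95 ≤ z* = 1.282, H₀ is not rejected.
H₀ is false (actually the new design increases signup rate).
Failing to reject a false H₀ is a Type II error.

Type II error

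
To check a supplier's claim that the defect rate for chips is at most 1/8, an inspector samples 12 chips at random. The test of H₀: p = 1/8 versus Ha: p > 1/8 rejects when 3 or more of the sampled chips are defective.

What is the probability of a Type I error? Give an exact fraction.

12506902185/68719476736

The significance level is the probability, assuming p = 1/8, of seeing 3 or more defectives in 12 draws.
α = 1 − P(Y ≤ 2) = 1 − 56212574551/68719476736 = 12506902185/68719476736.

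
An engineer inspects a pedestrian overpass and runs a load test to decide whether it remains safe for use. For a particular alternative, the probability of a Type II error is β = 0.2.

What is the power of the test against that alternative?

Power = 1 − β = 1 − 0.2 = 0.8.

0.8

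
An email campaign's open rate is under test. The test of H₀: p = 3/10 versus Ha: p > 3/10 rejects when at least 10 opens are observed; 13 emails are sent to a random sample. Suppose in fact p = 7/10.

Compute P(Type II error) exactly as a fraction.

A Type II error is failing to reject when Ha holds: with p = 7/10, β = P(X ≤ 9).
Summing C(13,j)·(7/10)^j·(3/10)^{13-j} for j = 0..9 gives 579394354239/1000000000000.

579394354239/1000000000000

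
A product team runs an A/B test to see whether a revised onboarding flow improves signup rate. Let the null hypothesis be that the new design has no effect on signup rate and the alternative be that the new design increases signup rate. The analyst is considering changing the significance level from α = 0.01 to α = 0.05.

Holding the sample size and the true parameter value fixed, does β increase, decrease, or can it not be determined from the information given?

With a larger α the critical value moves toward the center, so more of the Ha sampling distribution lies in the rejection region.

It decreases.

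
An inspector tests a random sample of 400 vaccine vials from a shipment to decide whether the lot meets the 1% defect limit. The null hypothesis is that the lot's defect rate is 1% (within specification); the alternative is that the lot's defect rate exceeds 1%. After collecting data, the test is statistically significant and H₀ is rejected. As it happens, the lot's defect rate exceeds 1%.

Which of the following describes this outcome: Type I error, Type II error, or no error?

Neither — the decision is correct.

The test rejected a false H₀ — the decision matches the true state.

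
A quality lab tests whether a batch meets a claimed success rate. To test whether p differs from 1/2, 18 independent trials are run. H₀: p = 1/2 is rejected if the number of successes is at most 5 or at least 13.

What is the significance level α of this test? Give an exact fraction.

1577/16384

Under H₀, K ~ Binomial(18, 1/2); α is the probability of landing in either tail, P(K ≤ 5) + P(K ≥ 13).
Each tail has probability (1 + 18 + 153 + 816 + 3060 + 8568)/262144; doubling gives α = 25232/262144 = 1577/16384.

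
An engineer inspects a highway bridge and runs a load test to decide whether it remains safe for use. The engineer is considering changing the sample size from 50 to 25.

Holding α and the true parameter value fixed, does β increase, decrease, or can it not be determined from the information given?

A smaller sample increases the standard error, so the sampling distributions under H₀ and Ha overlap more.

It increases.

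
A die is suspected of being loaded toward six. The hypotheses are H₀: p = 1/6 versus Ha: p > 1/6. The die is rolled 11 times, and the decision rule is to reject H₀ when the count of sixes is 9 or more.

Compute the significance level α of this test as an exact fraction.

53/13436928

The Type I error probability is α = P(K ≥ 9) computed under H₀, where K ~ Binomial(11, 1/6).
P(K ≥ 9) = Σ_{j=9}^{11} C(11,j)·(1/6)^j·(5/6)^{11-j} = 53/13436928.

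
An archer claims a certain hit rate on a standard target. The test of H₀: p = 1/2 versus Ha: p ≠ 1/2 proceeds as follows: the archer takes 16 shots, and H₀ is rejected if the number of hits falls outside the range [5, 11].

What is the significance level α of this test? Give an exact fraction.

α = P(S ≤ 4 or S ≥ 12 | p = 1/2), S ~ Binomial(16, 1/2).
The two tails are symmetric, so α = 2·(1 + 16 + 120 + 560 + 1820)/2^16 = 5034/65536 = 2517/32768.

2517/32768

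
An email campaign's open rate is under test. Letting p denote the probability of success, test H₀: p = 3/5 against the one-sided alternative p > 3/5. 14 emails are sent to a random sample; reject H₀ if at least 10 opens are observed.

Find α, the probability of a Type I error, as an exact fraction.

340889877/1220703125

The Type I error probability is α = P(S ≥ 10) computed under H₀, where S ~ Binomial(14, 3/5).
Summing C(14,j)(3/5)^j(2/5)^{14−j} for j = 10,…,14 gives 340889877/1220703125.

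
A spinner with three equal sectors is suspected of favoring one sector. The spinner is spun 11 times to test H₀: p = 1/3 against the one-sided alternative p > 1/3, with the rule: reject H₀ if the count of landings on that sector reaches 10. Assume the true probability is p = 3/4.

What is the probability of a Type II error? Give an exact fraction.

1683809/2097152

Under the alternative p = 3/4, S ~ Binomial(11, 3/4); β is the probability the test does not reject, P(S < 10).
Equivalently, β = 1 − P(S ≥ 10) = 1683809/2097152.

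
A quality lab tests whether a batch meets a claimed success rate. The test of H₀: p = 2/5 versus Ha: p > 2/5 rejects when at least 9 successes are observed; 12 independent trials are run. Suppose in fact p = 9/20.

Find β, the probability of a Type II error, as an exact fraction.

β = P(fail to reject H₀ | Ha true) = P(X ≤ 8 | p = 9/20), X ~ Binomial(12, 9/20).
Adding the binomial probabilities P(X=0)+…+P(X=8) at p = 9/20 gives 790057068555953/819200000000000.

790057068555953/819200000000000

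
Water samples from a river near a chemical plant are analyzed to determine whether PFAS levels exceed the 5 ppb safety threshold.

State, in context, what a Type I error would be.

A Type I error would mean concluding that the PFAS concentration exceeds 5 ppb when in fact the PFAS concentration is at or below 5 ppb (safe).

With the conventional null hypothesis that the PFAS concentration is at or below 5 ppb (safe):
A Type I error is rejecting H₀ when H₀ is true.
Here that means declaring the site contaminated and ordering remediation when actually the PFAS concentration is at or below 5 ppb (safe).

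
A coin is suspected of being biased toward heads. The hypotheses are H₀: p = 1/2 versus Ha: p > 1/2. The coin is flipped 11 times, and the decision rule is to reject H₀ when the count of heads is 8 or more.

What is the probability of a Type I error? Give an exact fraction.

Under H₀, K ~ Binomial(11, 1/2), and α = P(K ≥ 8).
That's C(11,8) + C(11,9) + C(11,10) + C(11,11) over 2^11, i.e. (165 + 55 + 11 + 1)/2048 = 232/2048 = 29/256.

29/256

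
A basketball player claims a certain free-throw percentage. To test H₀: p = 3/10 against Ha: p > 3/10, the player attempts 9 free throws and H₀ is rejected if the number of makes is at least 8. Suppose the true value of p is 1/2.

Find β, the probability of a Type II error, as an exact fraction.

A Type II error is failing to reject when Ha holds: with p = 1/2, β = P(K ≤ 7).
Adding the binomial probabilities P(K=0)+…+P(K=7) at p = 1/2 gives 251/256.

251/256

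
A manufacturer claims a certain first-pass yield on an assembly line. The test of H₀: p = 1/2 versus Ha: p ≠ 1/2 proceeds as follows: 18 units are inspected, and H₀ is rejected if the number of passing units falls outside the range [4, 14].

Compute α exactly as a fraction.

Under H₀, X ~ Binomial(18, 1/2); α is the probability of landing in either tail, P(X ≤ 3) + P(X ≥ 15).
By symmetry, α = 2·P(X ≤ 3) = 2·(1 + 18 + 153 + 816)/262144 = 1976/262144 = 247/32768.

247/32768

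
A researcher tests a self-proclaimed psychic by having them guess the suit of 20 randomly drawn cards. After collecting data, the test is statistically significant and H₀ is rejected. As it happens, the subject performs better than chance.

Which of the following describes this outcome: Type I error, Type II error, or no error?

Neither — the decision is correct.

The conventional null hypothesis here is that the subject is guessing at random (p = 1/4).
The test rejected a false H₀ — the decision matches the true state.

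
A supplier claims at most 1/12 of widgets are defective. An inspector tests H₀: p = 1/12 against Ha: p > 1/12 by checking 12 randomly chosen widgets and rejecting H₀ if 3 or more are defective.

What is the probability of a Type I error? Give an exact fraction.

The significance level is the probability, assuming p = 1/12, of seeing 3 or more defectives in 12 draws.
Computing the lower-tail complement: 1 − 8274038447719/8916100448256 = 642062000537/8916100448256.

642062000537/8916100448256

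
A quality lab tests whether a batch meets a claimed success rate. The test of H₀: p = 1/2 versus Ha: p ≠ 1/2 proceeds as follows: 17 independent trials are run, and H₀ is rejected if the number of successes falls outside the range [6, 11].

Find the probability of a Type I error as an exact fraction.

The significance level is the null-hypothesis probability of the rejection region {≤5} ∪ {≥12}.
The two tails are symmetric, so α = 2·(1 + 17 + 136 + 680 + 2380 + 6188)/2^17 = 18804/131072 = 4701/32768.

4701/32768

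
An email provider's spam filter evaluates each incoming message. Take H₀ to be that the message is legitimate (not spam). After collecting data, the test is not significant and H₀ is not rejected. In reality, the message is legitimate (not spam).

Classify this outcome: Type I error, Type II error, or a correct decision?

Neither — the decision is correct.

The test retained a true H₀ — the decision matches the true state.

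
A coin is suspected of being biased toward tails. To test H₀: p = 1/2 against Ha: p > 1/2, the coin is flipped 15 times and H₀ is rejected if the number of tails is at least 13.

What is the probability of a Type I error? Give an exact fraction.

The Type I error probability is α = P(S ≥ 13) computed under H₀, where S ~ Binomial(15, 1/2).
That's C(15,13) + C(15,14) + C(15,15) over 2^15, i.e. (105 + 15 + 1)/32768 = 121/32768.

121/32768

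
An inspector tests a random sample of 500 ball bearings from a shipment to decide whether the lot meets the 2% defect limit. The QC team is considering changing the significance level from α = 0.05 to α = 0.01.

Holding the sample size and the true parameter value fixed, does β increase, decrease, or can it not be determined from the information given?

Lowering α raises the bar for rejection; under Ha, the test now fails to reject on outcomes it previously would have rejected.

It increases.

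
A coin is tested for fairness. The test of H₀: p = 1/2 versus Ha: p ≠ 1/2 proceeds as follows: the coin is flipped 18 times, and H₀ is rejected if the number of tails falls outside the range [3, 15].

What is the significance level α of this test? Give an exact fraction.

The significance level is the null-hypothesis probability of the rejection region {≤2} ∪ {≥16}.
Each tail has probability (1 + 18 + 153)/262144; doubling gives α = 344/262144 = 43/32768.

43/32768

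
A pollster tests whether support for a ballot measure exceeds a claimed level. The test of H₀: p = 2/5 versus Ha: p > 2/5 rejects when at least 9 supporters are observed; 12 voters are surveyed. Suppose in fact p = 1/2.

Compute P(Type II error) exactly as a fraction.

3797/4096

Under the alternative p = 1/2, X ~ Binomial(12, 1/2); β is the probability the test does not reject, P(X < 9).
Equivalently, β = 1 − P(X ≥ 9) = 3797/4096.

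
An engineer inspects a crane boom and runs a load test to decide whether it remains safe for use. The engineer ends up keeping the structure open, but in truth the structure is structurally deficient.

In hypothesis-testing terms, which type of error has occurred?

The null hypothesis here is that the structure meets the required load capacity (safe).
'Keeping the structure open' corresponds to failing to reject H₀.
H₀ was not rejected but H₀ is false — a Type II error (false negative).

Type II error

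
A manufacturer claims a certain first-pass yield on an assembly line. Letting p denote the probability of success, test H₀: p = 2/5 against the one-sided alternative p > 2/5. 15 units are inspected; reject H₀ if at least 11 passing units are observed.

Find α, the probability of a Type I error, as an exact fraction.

α = P(reject H₀ | H₀ true) = P(Y ≥ 11 | p = 2/5), with Y ~ Binomial(15, 2/5).
Adding the binomial terms for j = 11 through 15 with p = 2/5 yields 285267968/30517578125.

285267968/30517578125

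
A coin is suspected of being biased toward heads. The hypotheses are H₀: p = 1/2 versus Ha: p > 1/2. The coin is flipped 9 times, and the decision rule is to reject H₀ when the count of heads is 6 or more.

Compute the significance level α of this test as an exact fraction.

Under H₀, Y ~ Binomial(9, 1/2), and α = P(Y ≥ 6).
P(Y ≥ 6) = [C(9,6) + C(9,7) + C(9,8) + C(9,9)] / 2^9 = (84 + 36 + 9 + 1) / 512 = 130/512 = 65/256.

65/256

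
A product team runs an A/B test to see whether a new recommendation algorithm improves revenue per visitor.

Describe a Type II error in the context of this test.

With the conventional null hypothesis that the new design has no effect on revenue per visitor:
A Type II error is failing to reject H₀ when H₀ is false.
Here that means keeping the current design when actually the new design increases revenue per visitor.

A Type II error would mean concluding that the new design has no effect on revenue per visitor (or at least failing to establish that the new design increases revenue per visitor) when in fact the new design increases revenue per visitor.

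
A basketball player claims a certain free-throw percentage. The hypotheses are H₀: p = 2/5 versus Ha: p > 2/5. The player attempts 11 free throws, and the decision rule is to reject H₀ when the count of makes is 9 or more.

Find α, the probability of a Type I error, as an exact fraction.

57856/9765625

The Type I error probability is α = P(Y ≥ 9) computed under H₀, where Y ~ Binomial(11, 2/5).
Adding the binomial terms for j = 9 through 11 with p = 2/5 yields 57856/9765625.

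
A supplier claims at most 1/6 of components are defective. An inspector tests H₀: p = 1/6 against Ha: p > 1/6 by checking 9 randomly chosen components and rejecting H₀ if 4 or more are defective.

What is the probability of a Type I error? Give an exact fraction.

Under H₀, Y ~ Binomial(9, 1/6); the Type I error rate is P(Y ≥ 4).
Computing the lower-tail complement: 1 − 4796875/5038848 = 241973/5038848.

241973/5038848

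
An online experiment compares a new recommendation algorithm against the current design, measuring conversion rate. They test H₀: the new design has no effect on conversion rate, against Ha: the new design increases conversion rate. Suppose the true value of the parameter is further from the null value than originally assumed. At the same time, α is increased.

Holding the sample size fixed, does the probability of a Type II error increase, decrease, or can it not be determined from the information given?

It decreases.

A larger true effect moves the Ha sampling distribution further from the H₀ critical value, making rejection more likely when Ha is true. Relaxing α lowers the evidence threshold; under Ha, outcomes that previously fell short now trigger rejection. Both changes push β in the same direction.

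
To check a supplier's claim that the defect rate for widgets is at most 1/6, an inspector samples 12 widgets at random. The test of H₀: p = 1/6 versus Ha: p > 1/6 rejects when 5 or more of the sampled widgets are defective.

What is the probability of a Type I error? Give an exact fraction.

13187681/362797056

The significance level is the probability, assuming p = 1/6, of seeing 5 or more defectives in 12 draws.
Computing the lower-tail complement: 1 − 349609375/362797056 = 13187681/362797056.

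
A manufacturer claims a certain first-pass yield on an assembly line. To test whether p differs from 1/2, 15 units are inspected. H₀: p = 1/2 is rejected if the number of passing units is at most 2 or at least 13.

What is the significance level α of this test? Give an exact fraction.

Under H₀, X ~ Binomial(15, 1/2); α is the probability of landing in either tail, P(X ≤ 2) + P(X ≥ 13).
The two tails are symmetric, so α = 2·(1 + 15 + 105)/2^15 = 242/32768 = 121/16384.

121/16384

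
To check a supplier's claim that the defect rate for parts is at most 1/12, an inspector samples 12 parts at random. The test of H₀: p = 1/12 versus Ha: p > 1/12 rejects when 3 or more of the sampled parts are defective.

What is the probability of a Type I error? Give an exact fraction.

642062000537/8916100448256

α = P(reject H₀ | H₀ true) = P(X ≥ 3 | p = 1/12), X ~ Binomial(12, 1/12).
α = 1 − P(X ≤ 2) = 1 − 8274038447719/8916100448256 = 642062000537/8916100448256.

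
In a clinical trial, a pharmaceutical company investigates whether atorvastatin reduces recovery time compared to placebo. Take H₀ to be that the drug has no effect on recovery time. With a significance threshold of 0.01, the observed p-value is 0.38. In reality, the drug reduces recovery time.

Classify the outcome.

Since p = 0.38 ≥ α = 0.01, H₀ is not rejected.
H₀ is false (actually the drug reduces recovery time).
Failing to reject a false H₀ is a Type II error.

Type II error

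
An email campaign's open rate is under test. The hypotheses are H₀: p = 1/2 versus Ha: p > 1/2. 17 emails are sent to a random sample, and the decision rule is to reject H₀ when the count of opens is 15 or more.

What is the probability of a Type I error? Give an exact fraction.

The Type I error probability is α = P(Y ≥ 15) computed under H₀, where Y ~ Binomial(17, 1/2).
Summing the upper tail: (136 + 17 + 1) / 2^17 = 154/131072 = 77/65536.

77/65536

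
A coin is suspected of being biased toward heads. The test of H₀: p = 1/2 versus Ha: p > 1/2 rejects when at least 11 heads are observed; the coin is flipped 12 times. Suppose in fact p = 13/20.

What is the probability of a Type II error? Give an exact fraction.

A Type II error is failing to reject when Ha holds: with p = 13/20, β = P(S ≤ 10).
Equivalently, β = 1 − P(S ≥ 11) = 3922160441778411/4096000000000000.

3922160441778411/4096000000000000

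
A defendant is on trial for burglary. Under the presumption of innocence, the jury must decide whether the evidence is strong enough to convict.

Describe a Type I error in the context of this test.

With the conventional null hypothesis that the defendant is innocent:
A Type I error is rejecting H₀ when H₀ is true.
Here that means convicting the defendant when actually the defendant is innocent.

A Type I error would mean concluding that the defendant is guilty when in fact the defendant is innocent.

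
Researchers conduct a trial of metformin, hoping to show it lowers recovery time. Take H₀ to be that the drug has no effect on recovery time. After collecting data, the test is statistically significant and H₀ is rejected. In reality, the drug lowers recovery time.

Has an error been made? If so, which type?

No error — this is a correct decision.

The test rejected a false H₀ — the decision matches the true state.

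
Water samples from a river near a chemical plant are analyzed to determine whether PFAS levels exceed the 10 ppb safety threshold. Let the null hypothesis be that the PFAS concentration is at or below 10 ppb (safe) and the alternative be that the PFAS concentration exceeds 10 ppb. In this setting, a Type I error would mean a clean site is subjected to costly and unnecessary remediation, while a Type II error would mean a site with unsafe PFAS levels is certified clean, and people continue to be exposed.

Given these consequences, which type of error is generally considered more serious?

Type II error

The Type II consequence (a site with unsafe PFAS levels is certified clean, and people continue to be exposed) is more severe than the Type I consequence (a clean site is subjected to costly and unnecessary remediation).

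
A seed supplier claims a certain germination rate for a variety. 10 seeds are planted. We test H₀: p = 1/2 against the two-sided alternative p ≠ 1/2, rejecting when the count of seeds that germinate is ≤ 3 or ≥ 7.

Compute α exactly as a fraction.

α = P(K ≤ 3 or K ≥ 7 | p = 1/2), K ~ Binomial(10, 1/2).
Each tail has probability (1 + 10 + 45 + 120)/1024; doubling gives α = 352/1024 = 11/32.

11/32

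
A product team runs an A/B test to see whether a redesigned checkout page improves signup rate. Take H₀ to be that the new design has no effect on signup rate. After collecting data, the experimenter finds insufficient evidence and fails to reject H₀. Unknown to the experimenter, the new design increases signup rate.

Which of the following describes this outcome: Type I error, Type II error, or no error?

H₀ was not rejected, but H₀ is actually false.
Failing to reject a false null hypothesis is a Type II error (false negative).

Type II error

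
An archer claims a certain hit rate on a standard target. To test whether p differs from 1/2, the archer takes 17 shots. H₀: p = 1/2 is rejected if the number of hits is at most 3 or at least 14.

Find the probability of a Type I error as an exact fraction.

α = P(X ≤ 3 or X ≥ 14 | p = 1/2), X ~ Binomial(17, 1/2).
Each tail has probability (1 + 17 + 136 + 680)/131072; doubling gives α = 1668/131072 = 417/32768.

417/32768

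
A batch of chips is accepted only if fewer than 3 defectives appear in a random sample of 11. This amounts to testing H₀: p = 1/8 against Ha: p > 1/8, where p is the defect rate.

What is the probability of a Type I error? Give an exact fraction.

Under H₀, Y ~ Binomial(11, 1/8); the Type I error rate is P(Y ≥ 3).
Via the complement, α = 1 − Σ_{j=0}^{2} C(11,j)(1/8)^j(7/8)^{11-j} = 1285931725/8589934592.

1285931725/8589934592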